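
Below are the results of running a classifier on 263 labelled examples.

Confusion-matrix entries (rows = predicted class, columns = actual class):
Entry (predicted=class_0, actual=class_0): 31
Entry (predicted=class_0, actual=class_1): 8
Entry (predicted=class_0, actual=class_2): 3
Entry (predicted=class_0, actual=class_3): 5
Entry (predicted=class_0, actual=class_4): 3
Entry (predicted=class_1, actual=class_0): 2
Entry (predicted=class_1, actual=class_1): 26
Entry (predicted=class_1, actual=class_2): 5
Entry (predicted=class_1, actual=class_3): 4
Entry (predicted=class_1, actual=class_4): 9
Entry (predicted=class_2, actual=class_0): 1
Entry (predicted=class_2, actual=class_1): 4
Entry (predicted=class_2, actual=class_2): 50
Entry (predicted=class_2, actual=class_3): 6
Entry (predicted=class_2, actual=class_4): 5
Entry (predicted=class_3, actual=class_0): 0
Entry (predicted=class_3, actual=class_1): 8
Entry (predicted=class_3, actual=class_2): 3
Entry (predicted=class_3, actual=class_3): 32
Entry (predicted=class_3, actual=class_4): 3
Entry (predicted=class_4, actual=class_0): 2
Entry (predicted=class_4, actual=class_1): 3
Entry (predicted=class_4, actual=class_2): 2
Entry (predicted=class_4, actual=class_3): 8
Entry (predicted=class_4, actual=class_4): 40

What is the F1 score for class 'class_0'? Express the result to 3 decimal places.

0.721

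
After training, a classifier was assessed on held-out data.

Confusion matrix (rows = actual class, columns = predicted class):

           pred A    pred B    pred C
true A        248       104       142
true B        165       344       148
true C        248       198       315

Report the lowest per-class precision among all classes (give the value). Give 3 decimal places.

Per-class precision (TP/(TP+FP)):
  A: TP=248, FP=165+248=413 → 248/661 = 0.3752
  B: TP=344, FP=104+198=302 → 344/646 = 0.5325
  C: TP=315, FP=142+148=290 → 315/605 = 0.5207
Lowest is class 'A' with precision = 0.375.

0.375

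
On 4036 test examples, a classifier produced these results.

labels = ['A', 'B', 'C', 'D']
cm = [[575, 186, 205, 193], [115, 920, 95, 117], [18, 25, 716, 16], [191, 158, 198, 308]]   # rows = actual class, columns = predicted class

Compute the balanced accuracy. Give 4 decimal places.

Balanced accuracy = mean of per-class recall.
  A: recall = 575/1159 = 0.49612
  B: recall = 920/1247 = 0.73777
  C: recall = 716/775 = 0.92387
  D: recall = 308/855 = 0.36023
Mean = (0.49612 + 0.73777 + 0.92387 + 0.36023) / 4 = 0.6295

0.6295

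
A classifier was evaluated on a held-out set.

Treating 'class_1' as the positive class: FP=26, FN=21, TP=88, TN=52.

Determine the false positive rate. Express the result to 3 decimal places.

0.333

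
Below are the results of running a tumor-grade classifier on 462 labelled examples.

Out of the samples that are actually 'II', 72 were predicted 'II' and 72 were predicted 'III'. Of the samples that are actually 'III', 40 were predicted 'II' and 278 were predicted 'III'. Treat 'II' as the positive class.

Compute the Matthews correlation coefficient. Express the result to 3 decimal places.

MCC = (TP·TN − FP·FN) / √((TP+FP)(TP+FN)(TN+FP)(TN+FN))
Numerator = 72·278 − 40·72 = 17136
Denominator = √(112·144·318·350) = √1795046400 = 42367.9879
MCC = 17136 / 42367.9879 = 0.404

0.404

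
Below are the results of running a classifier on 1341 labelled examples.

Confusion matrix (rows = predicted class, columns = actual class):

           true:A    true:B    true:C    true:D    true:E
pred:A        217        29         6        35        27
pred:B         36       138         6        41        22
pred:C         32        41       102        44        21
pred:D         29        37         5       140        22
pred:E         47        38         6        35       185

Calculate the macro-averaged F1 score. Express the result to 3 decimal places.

0.577

Per-class F1 score (2·TP/(2·TP+FP+FN)):
  A: TP=217, FP=29+6+35+27=97, FN=36+32+29+47=144 → 434/675 = 0.6430
  B: TP=138, FP=36+6+41+22=105, FN=29+41+37+38=145 → 276/526 = 0.5247
  C: TP=102, FP=32+41+44+21=138, FN=6+6+5+6=23 → 204/365 = 0.5589
  D: TP=140, FP=29+37+5+22=93, FN=35+41+44+35=155 → 280/528 = 0.5303
  E: TP=185, FP=47+38+6+35=126, FN=27+22+21+22=92 → 370/588 = 0.6293
Macro-F1 score = mean = (0.6430 + 0.5247 + 0.5589 + 0.5303 + 0.6293) / 5 = 0.577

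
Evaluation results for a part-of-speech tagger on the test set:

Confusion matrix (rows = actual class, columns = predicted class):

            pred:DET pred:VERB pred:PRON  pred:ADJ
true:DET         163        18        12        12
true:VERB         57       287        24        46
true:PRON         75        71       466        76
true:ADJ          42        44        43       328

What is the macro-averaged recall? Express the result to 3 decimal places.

Per-class recall (TP/(TP+FN)):
  DET: TP=163, FN=18+12+12=42 → 163/205 = 0.7951
  VERB: TP=287, FN=57+24+46=127 → 287/414 = 0.6932
  PRON: TP=466, FN=75+71+76=222 → 466/688 = 0.6773
  ADJ: TP=328, FN=42+44+43=129 → 328/457 = 0.7177
Macro-recall = mean = (0.7951 + 0.6932 + 0.6773 + 0.7177) / 4 = 0.721

0.721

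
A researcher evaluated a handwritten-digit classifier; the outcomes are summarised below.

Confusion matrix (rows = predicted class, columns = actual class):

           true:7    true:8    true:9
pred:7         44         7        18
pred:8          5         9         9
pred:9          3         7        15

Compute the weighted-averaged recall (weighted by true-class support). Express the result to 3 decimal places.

0.581

Per-class recall (TP/(TP+FN)):
  7: TP=44, FN=5+3=8 → 44/52 = 0.8462
  8: TP=9, FN=7+7=14 → 9/23 = 0.3913
  9: TP=15, FN=18+9=27 → 15/42 = 0.3571
Weighted-recall = Σ (supportᵢ/N)·recallᵢ with N=117: (52/117)·0.8462 + (23/117)·0.3913 + (42/117)·0.3571 = 0.581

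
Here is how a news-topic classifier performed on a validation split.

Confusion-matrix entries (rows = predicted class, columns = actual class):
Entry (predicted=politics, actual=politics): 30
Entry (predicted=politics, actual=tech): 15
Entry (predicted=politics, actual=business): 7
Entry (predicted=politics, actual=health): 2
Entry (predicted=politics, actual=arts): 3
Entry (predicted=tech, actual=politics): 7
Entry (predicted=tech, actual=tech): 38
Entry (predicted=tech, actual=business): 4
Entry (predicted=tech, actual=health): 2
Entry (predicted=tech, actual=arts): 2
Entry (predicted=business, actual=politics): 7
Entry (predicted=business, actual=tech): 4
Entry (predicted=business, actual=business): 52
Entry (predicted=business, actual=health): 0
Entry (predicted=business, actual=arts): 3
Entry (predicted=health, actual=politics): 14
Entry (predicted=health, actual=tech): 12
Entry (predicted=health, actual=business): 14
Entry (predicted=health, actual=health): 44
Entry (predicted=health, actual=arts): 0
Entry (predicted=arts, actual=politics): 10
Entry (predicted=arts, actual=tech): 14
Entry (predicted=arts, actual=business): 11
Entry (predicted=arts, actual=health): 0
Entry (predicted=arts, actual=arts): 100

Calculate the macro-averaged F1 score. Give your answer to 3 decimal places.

0.641

Per-class F1 score (2·TP/(2·TP+FP+FN)):
  politics: TP=30, FP=15+7+2+3=27, FN=7+7+14+10=38 → 60/125 = 0.4800
  tech: TP=38, FP=7+4+2+2=15, FN=15+4+12+14=45 → 76/136 = 0.5588
  business: TP=52, FP=7+4+0+3=14, FN=7+4+14+11=36 → 104/154 = 0.6753
  health: TP=44, FP=14+12+14+0=40, FN=2+2+0+0=4 → 88/132 = 0.6667
  arts: TP=100, FP=10+14+11+0=35, FN=3+2+3+0=8 → 200/243 = 0.8230
Macro-F1 score = mean = (0.4800 + 0.5588 + 0.6753 + 0.6667 + 0.8230) / 5 = 0.641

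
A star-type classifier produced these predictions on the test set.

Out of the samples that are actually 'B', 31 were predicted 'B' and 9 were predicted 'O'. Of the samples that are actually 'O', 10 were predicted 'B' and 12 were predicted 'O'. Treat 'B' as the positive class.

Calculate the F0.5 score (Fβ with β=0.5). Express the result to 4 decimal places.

0.7598

Fβ = (1+β²)·TP / ((1+β²)·TP + β²·FN + FP), with β²=1/4
= 1.25·31 / (1.25·31 + 0.25·9 + 10) = 0.7598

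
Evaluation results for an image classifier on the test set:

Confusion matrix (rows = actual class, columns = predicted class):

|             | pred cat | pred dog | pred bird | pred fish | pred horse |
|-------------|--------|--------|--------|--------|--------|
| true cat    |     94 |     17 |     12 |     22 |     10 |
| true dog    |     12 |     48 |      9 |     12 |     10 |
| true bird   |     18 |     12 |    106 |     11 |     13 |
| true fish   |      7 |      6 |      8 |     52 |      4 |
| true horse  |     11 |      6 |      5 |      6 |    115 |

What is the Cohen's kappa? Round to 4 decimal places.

Observed agreement pₒ = trace/N = 415/626 = 0.66294
Expected agreement pₑ = Σ (rowᵢ·colᵢ)/N² = (155·142 + 91·89 + 160·140 + 77·103 + 143·152)/626² = 0.20970
κ = (pₒ − pₑ)/(1 − pₑ) = (0.66294 − 0.20970)/(1 − 0.20970) = 0.5735

0.5735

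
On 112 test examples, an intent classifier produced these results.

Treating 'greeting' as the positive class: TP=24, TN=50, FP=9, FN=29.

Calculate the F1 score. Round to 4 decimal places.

Precision = TP/(TP+FP) = 24/33 = 0.7273
Recall = TP/(TP+FN) = 24/53 = 0.4528
F1 = 2·TP/(2·TP+FP+FN) = 48/86 = 0.5581

0.5581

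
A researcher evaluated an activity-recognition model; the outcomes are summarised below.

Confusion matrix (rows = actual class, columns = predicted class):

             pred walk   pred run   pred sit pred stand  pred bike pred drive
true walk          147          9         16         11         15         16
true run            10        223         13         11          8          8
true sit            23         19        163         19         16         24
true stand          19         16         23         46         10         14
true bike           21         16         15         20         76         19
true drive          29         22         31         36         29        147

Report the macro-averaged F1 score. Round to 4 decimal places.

0.5673

Per-class F1 score (2·TP/(2·TP+FP+FN)):
  walk: TP=147, FP=10+23+19+21+29=102, FN=9+16+11+15+16=67 → 294/463 = 0.63499
  run: TP=223, FP=9+19+16+16+22=82, FN=10+13+11+8+8=50 → 446/578 = 0.77163
  sit: TP=163, FP=16+13+23+15+31=98, FN=23+19+19+16+24=101 → 326/525 = 0.62095
  stand: TP=46, FP=11+11+19+20+36=97, FN=19+16+23+10+14=82 → 92/271 = 0.33948
  bike: TP=76, FP=15+8+16+10+29=78, FN=21+16+15+20+19=91 → 152/321 = 0.47352
  drive: TP=147, FP=16+8+24+14+19=81, FN=29+22+31+36+29=147 → 294/522 = 0.56322
Macro-F1 score = mean = (0.63499 + 0.77163 + 0.62095 + 0.33948 + 0.47352 + 0.56322) / 6 = 0.5673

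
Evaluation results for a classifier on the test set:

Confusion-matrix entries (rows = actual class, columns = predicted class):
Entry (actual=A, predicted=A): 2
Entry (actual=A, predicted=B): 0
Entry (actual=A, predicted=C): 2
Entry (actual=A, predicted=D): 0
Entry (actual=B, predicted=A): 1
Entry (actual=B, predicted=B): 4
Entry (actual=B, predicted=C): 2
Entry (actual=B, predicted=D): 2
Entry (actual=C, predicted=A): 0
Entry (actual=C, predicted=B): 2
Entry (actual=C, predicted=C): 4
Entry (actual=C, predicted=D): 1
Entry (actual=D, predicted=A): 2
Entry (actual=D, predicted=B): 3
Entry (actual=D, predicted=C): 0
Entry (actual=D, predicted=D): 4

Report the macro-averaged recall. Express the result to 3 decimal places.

Per-class recall (TP/(TP+FN)):
  A: TP=2, FN=0+2+0=2 → 2/4 = 0.5000
  B: TP=4, FN=1+2+2=5 → 4/9 = 0.4444
  C: TP=4, FN=0+2+1=3 → 4/7 = 0.5714
  D: TP=4, FN=2+3+0=5 → 4/9 = 0.4444
Macro-recall = mean = (0.5000 + 0.4444 + 0.5714 + 0.4444) / 4 = 0.490

0.490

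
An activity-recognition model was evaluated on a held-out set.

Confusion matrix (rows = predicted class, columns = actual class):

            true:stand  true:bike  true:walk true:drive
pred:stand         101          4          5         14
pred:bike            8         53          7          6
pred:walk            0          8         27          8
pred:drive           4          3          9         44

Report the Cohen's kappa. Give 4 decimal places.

Observed agreement pₒ = trace/N = 225/301 = 0.74751
Expected agreement pₑ = Σ (rowᵢ·colᵢ)/N² = (113·124 + 68·74 + 48·43 + 72·60)/301² = 0.28066
κ = (pₒ − pₑ)/(1 − pₑ) = (0.74751 − 0.28066)/(1 − 0.28066) = 0.6490

0.6490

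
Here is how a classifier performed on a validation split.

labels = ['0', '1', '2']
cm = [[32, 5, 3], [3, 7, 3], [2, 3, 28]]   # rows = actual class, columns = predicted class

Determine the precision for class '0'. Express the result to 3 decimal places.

0.865

precision = TP/(TP+FP).
0: TP=32, FP=3+2=5 → 32/37 = 0.8649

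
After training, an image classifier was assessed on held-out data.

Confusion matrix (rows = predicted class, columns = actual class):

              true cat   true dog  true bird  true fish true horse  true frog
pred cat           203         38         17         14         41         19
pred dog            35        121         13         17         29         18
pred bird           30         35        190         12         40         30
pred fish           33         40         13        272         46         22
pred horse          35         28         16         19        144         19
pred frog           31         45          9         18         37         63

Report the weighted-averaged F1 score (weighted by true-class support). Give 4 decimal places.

Per-class F1 score (2·TP/(2·TP+FP+FN)):
  cat: TP=203, FP=38+17+14+41+19=129, FN=35+30+33+35+31=164 → 406/699 = 0.58083
  dog: TP=121, FP=35+13+17+29+18=112, FN=38+35+40+28+45=186 → 242/540 = 0.44815
  bird: TP=190, FP=30+35+12+40+30=147, FN=17+13+13+16+9=68 → 380/595 = 0.63866
  fish: TP=272, FP=33+40+13+46+22=154, FN=14+17+12+19+18=80 → 544/778 = 0.69923
  horse: TP=144, FP=35+28+16+19+19=117, FN=41+29+40+46+37=193 → 288/598 = 0.48161
  frog: TP=63, FP=31+45+9+18+37=140, FN=19+18+30+22+19=108 → 126/374 = 0.33690
Weighted-F1 score = Σ (supportᵢ/N)·F1 scoreᵢ with N=1792: (367/1792)·0.58083 + (307/1792)·0.44815 + (258/1792)·0.63866 + (352/1792)·0.69923 + (337/1792)·0.48161 + (171/1792)·0.33690 = 0.5477

0.5477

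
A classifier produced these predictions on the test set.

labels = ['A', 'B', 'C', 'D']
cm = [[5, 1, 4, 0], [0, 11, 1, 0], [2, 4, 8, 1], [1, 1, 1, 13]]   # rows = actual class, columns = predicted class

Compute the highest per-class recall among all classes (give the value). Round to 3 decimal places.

0.917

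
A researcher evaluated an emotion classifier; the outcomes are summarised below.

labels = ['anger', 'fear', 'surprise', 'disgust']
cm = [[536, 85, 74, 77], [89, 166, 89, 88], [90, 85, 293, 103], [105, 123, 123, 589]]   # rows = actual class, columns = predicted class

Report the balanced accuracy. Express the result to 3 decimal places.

0.555

Balanced accuracy = mean of per-class recall.
  anger: recall = 536/772 = 0.6943
  fear: recall = 166/432 = 0.3843
  surprise: recall = 293/571 = 0.5131
  disgust: recall = 589/940 = 0.6266
Mean = (0.6943 + 0.3843 + 0.5131 + 0.6266) / 4 = 0.555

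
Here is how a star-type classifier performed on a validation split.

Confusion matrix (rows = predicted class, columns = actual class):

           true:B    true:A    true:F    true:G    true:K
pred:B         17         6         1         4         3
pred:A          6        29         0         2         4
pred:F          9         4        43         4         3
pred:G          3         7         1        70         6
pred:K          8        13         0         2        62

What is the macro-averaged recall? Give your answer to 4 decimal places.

0.6982

Per-class recall (TP/(TP+FN)):
  B: TP=17, FN=6+9+3+8=26 → 17/43 = 0.39535
  A: TP=29, FN=6+4+7+13=30 → 29/59 = 0.49153
  F: TP=43, FN=1+0+1+0=2 → 43/45 = 0.95556
  G: TP=70, FN=4+2+4+2=12 → 70/82 = 0.85366
  K: TP=62, FN=3+4+3+6=16 → 62/78 = 0.79487
Macro-recall = mean = (0.39535 + 0.49153 + 0.95556 + 0.85366 + 0.79487) / 5 = 0.6982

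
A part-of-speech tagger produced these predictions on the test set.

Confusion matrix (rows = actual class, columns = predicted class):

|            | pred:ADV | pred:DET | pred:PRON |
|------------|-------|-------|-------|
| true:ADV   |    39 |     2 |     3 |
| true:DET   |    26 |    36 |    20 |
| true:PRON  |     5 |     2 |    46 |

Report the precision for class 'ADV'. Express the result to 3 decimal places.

0.557

Treat 'ADV' as positive and all other classes as negative.
precision = TP/(TP+FP).
ADV: TP=39, FP=26+5=31 → 39/70 = 0.5571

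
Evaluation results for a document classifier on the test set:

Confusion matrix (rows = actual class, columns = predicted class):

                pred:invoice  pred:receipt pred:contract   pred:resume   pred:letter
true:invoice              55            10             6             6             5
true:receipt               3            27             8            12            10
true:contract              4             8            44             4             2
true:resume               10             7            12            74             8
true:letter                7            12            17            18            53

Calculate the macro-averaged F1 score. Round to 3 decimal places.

Per-class F1 score (2·TP/(2·TP+FP+FN)):
  invoice: TP=55, FP=3+4+10+7=24, FN=10+6+6+5=27 → 110/161 = 0.6832
  receipt: TP=27, FP=10+8+7+12=37, FN=3+8+12+10=33 → 54/124 = 0.4355
  contract: TP=44, FP=6+8+12+17=43, FN=4+8+4+2=18 → 88/149 = 0.5906
  resume: TP=74, FP=6+12+4+18=40, FN=10+7+12+8=37 → 148/225 = 0.6578
  letter: TP=53, FP=5+10+2+8=25, FN=7+12+17+18=54 → 106/185 = 0.5730
Macro-F1 score = mean = (0.6832 + 0.4355 + 0.5906 + 0.6578 + 0.5730) / 5 = 0.588

0.588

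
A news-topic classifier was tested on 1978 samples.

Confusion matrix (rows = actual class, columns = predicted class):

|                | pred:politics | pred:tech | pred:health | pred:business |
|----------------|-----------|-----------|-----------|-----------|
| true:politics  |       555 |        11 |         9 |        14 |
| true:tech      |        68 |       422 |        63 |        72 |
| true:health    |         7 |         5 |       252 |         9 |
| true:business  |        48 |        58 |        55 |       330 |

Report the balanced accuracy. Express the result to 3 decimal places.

0.803

Balanced accuracy = mean of per-class recall.
  politics: recall = 555/589 = 0.9423
  tech: recall = 422/625 = 0.6752
  health: recall = 252/273 = 0.9231
  business: recall = 330/491 = 0.6721
Mean = (0.9423 + 0.6752 + 0.9231 + 0.6721) / 4 = 0.803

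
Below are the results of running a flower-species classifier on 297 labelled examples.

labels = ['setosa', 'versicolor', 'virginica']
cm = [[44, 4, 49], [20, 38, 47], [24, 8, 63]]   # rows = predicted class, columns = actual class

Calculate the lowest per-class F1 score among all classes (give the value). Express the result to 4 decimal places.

Per-class F1 score (2·TP/(2·TP+FP+FN)):
  setosa: TP=44, FP=4+49=53, FN=20+24=44 → 88/185 = 0.47568
  versicolor: TP=38, FP=20+47=67, FN=4+8=12 → 76/155 = 0.49032
  virginica: TP=63, FP=24+8=32, FN=49+47=96 → 126/254 = 0.49606
Lowest is class 'setosa' with F1 score = 0.4757.

0.4757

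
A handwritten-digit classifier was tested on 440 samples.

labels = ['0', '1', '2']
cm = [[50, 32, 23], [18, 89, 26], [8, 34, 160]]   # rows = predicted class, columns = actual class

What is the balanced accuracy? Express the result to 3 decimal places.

0.666

Balanced accuracy = mean of per-class recall.
  0: recall = 50/76 = 0.6579
  1: recall = 89/155 = 0.5742
  2: recall = 160/209 = 0.7656
Mean = (0.6579 + 0.5742 + 0.7656) / 3 = 0.666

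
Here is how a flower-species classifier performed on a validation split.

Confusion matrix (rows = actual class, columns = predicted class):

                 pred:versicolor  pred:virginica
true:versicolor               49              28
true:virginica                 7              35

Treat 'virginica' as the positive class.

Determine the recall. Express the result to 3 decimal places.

Recall = TP/(TP+FN) = 35/(35+7) = 35/42 = 0.833

0.833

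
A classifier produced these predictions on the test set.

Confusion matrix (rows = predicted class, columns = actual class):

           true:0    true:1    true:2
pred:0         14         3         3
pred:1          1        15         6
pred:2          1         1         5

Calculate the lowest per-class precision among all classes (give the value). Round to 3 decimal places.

0.682

Per-class precision (TP/(TP+FP)):
  0: TP=14, FP=3+3=6 → 14/20 = 0.7000
  1: TP=15, FP=1+6=7 → 15/22 = 0.6818
  2: TP=5, FP=1+1=2 → 5/7 = 0.7143
Lowest is class '1' with precision = 0.682.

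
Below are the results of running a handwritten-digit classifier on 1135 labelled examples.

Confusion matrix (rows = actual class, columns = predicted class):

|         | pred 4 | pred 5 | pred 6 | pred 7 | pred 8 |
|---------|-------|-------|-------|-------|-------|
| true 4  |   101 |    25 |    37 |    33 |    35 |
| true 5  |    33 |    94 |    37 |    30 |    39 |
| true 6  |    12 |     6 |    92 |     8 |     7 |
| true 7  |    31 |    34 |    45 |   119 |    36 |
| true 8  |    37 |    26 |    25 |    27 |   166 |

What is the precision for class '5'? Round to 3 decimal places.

0.508

precision = TP/(TP+FP).
5: TP=94, FP=25+6+34+26=91 → 94/185 = 0.5081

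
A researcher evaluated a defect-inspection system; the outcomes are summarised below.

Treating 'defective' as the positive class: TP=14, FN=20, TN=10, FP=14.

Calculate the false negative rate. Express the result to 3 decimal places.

FNR = FN/(FN+TP) = 20/(20+14) = 0.588

0.588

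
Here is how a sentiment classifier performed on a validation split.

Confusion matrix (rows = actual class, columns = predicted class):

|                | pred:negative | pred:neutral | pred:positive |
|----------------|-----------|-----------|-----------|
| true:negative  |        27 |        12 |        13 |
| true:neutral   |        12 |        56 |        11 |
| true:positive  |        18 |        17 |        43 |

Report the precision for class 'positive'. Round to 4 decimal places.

One-vs-rest for 'positive': TP = diagonal; FP = other classes predicted 'positive'; FN = 'positive' predicted as other.
precision = TP/(TP+FP).
positive: TP=43, FP=13+11=24 → 43/67 = 0.64179

0.6418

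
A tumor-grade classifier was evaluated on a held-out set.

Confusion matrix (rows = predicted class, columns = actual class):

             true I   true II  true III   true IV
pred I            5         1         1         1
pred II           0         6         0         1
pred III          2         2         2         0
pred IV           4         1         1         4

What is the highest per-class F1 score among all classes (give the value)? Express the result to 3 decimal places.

0.706

Per-class F1 score (2·TP/(2·TP+FP+FN)):
  I: TP=5, FP=1+1+1=3, FN=0+2+4=6 → 10/19 = 0.5263
  II: TP=6, FP=0+0+1=1, FN=1+2+1=4 → 12/17 = 0.7059
  III: TP=2, FP=2+2+0=4, FN=1+0+1=2 → 4/10 = 0.4000
  IV: TP=4, FP=4+1+1=6, FN=1+1+0=2 → 8/16 = 0.5000
Highest is class 'II' with F1 score = 0.706.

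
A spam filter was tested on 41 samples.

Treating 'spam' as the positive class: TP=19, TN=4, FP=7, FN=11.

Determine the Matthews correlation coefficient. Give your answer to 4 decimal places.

MCC = (TP·TN − FP·FN) / √((TP+FP)(TP+FN)(TN+FP)(TN+FN))
Numerator = 19·4 − 7·11 = -1
Denominator = √(26·30·11·15) = √128700 = 358.7478
MCC = -1 / 358.7478 = -0.0028

-0.0028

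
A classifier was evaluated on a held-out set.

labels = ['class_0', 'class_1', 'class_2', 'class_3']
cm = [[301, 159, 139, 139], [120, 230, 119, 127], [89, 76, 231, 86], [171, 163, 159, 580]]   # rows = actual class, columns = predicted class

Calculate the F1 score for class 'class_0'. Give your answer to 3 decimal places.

0.424

F1 score = 2·TP/(2·TP+FP+FN).
class_0: TP=301, FP=120+89+171=380, FN=159+139+139=437 → 602/1419 = 0.4242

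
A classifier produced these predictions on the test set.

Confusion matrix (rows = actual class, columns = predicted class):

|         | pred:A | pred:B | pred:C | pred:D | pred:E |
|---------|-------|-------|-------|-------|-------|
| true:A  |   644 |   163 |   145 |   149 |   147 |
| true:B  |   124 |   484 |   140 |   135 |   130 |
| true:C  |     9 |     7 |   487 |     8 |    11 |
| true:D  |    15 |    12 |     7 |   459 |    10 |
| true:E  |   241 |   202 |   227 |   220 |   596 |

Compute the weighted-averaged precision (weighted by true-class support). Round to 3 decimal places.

0.592

Per-class precision (TP/(TP+FP)):
  A: TP=644, FP=124+9+15+241=389 → 644/1033 = 0.6234
  B: TP=484, FP=163+7+12+202=384 → 484/868 = 0.5576
  C: TP=487, FP=145+140+7+227=519 → 487/1006 = 0.4841
  D: TP=459, FP=149+135+8+220=512 → 459/971 = 0.4727
  E: TP=596, FP=147+130+11+10=298 → 596/894 = 0.6667
Weighted-precision = Σ (supportᵢ/N)·precisionᵢ with N=4772: (1248/4772)·0.6234 + (1013/4772)·0.5576 + (522/4772)·0.4841 + (503/4772)·0.4727 + (1486/4772)·0.6667 = 0.592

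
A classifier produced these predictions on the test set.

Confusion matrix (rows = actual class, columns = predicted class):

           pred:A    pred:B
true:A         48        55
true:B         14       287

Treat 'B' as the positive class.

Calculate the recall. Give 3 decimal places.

Recall = TP/(TP+FN) = 287/(287+14) = 287/301 = 0.953

0.953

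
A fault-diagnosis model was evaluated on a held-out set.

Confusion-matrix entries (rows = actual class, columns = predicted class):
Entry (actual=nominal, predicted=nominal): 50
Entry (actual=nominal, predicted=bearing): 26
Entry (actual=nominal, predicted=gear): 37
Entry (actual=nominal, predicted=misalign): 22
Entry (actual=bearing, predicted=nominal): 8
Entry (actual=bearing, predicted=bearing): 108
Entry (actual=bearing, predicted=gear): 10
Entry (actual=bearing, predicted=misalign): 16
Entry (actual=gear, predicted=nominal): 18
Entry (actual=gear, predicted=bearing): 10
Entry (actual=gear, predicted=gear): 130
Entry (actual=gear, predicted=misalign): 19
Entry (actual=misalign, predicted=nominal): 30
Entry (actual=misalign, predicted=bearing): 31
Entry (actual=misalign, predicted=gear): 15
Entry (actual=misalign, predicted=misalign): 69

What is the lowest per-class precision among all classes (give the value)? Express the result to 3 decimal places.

0.472

Per-class precision (TP/(TP+FP)):
  nominal: TP=50, FP=8+18+30=56 → 50/106 = 0.4717
  bearing: TP=108, FP=26+10+31=67 → 108/175 = 0.6171
  gear: TP=130, FP=37+10+15=62 → 130/192 = 0.6771
  misalign: TP=69, FP=22+16+19=57 → 69/126 = 0.5476
Lowest is class 'nominal' with precision = 0.472.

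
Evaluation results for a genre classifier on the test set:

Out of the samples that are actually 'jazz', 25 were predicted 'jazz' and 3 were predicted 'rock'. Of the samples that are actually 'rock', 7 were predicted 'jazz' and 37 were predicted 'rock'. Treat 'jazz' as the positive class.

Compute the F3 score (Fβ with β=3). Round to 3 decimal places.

0.880

Fβ = (1+β²)·TP / ((1+β²)·TP + β²·FN + FP), with β²=9
= 10·25 / (10·25 + 9·3 + 7) = 0.880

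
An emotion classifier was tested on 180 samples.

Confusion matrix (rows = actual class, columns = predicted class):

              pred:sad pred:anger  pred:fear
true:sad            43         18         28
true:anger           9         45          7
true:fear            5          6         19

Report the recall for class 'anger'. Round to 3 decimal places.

Take TP from the diagonal, FP from the rest of the 'anger' prediction marginal, FN from the rest of the 'anger' actual marginal.
recall = TP/(TP+FN).
anger: TP=45, FN=9+7=16 → 45/61 = 0.7377

0.738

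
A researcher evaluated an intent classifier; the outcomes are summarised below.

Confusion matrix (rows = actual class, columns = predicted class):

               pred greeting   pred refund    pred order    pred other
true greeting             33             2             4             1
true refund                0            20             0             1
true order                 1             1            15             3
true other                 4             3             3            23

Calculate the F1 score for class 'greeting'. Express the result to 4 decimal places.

0.8462

Take TP from the diagonal, FP from the rest of the 'greeting' prediction marginal, FN from the rest of the 'greeting' actual marginal.
F1 score = 2·TP/(2·TP+FP+FN).
greeting: TP=33, FP=0+1+4=5, FN=2+4+1=7 → 66/78 = 0.84615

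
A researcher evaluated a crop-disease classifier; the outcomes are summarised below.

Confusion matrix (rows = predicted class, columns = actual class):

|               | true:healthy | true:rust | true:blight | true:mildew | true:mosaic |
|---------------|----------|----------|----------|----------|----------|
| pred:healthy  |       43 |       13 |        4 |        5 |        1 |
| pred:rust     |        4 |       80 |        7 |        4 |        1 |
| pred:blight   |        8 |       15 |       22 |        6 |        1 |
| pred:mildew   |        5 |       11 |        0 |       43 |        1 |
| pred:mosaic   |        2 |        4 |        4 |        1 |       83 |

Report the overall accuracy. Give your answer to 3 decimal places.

Accuracy = trace / total = (43+80+22+43+83=271) / 368 = 271/368 = 0.736

0.736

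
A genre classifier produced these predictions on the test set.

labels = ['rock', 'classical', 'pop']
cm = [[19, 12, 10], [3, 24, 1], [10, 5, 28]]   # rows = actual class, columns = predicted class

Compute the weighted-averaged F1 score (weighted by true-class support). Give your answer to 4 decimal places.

0.6267

Per-class F1 score (2·TP/(2·TP+FP+FN)):
  rock: TP=19, FP=3+10=13, FN=12+10=22 → 38/73 = 0.52055
  classical: TP=24, FP=12+5=17, FN=3+1=4 → 48/69 = 0.69565
  pop: TP=28, FP=10+1=11, FN=10+5=15 → 56/82 = 0.68293
Weighted-F1 score = Σ (supportᵢ/N)·F1 scoreᵢ with N=112: (41/112)·0.52055 + (28/112)·0.69565 + (43/112)·0.68293 = 0.6267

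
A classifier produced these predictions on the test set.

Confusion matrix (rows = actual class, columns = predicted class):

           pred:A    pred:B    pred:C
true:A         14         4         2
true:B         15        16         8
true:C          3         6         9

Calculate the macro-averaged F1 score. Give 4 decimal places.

0.5058

Per-class F1 score (2·TP/(2·TP+FP+FN)):
  A: TP=14, FP=15+3=18, FN=4+2=6 → 28/52 = 0.53846
  B: TP=16, FP=4+6=10, FN=15+8=23 → 32/65 = 0.49231
  C: TP=9, FP=2+8=10, FN=3+6=9 → 18/37 = 0.48649
Macro-F1 score = mean = (0.53846 + 0.49231 + 0.48649) / 3 = 0.5058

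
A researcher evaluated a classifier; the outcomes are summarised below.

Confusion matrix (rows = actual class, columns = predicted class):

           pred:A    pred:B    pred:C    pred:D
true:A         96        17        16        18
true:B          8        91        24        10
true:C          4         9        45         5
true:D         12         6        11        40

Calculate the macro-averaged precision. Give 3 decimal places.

0.639

Per-class precision (TP/(TP+FP)):
  A: TP=96, FP=8+4+12=24 → 96/120 = 0.8000
  B: TP=91, FP=17+9+6=32 → 91/123 = 0.7398
  C: TP=45, FP=16+24+11=51 → 45/96 = 0.4688
  D: TP=40, FP=18+10+5=33 → 40/73 = 0.5479
Macro-precision = mean = (0.8000 + 0.7398 + 0.4688 + 0.5479) / 4 = 0.639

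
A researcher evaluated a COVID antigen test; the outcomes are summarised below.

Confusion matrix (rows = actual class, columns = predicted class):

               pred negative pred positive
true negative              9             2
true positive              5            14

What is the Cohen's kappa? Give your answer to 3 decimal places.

Observed agreement pₒ = trace/N = 23/30 = 0.7667
Expected agreement pₑ = Σ (rowᵢ·colᵢ)/N² = (11·14 + 19·16)/30² = 0.5089
κ = (pₒ − pₑ)/(1 − pₑ) = (0.7667 − 0.5089)/(1 − 0.5089) = 0.525

0.525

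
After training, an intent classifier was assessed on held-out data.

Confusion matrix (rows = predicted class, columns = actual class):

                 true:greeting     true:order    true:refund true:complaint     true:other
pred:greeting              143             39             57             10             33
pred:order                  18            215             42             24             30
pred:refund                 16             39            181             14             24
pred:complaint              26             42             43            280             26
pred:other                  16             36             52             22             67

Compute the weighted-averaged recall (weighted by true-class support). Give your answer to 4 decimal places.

0.5926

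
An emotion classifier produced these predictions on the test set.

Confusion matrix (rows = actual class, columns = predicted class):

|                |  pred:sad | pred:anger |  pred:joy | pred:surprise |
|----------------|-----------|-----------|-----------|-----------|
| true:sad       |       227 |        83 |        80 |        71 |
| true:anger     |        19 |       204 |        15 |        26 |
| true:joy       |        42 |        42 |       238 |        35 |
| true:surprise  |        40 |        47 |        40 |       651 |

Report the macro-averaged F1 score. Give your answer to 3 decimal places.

Per-class F1 score (2·TP/(2·TP+FP+FN)):
  sad: TP=227, FP=19+42+40=101, FN=83+80+71=234 → 454/789 = 0.5754
  anger: TP=204, FP=83+42+47=172, FN=19+15+26=60 → 408/640 = 0.6375
  joy: TP=238, FP=80+15+40=135, FN=42+42+35=119 → 476/730 = 0.6521
  surprise: TP=651, FP=71+26+35=132, FN=40+47+40=127 → 1302/1561 = 0.8341
Macro-F1 score = mean = (0.5754 + 0.6375 + 0.6521 + 0.8341) / 4 = 0.675

0.675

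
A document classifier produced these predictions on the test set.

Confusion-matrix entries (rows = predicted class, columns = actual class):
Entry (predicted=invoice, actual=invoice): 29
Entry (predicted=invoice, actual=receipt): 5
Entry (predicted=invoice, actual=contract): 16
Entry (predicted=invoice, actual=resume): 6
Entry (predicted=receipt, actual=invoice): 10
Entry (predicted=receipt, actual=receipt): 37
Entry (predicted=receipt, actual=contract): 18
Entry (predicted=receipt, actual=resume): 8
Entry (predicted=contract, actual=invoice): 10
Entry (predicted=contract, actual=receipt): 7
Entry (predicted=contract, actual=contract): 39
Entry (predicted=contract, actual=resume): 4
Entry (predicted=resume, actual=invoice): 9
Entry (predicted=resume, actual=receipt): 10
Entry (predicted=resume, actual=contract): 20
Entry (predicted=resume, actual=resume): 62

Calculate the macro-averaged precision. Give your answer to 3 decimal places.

Per-class precision (TP/(TP+FP)):
  invoice: TP=29, FP=5+16+6=27 → 29/56 = 0.5179
  receipt: TP=37, FP=10+18+8=36 → 37/73 = 0.5068
  contract: TP=39, FP=10+7+4=21 → 39/60 = 0.6500
  resume: TP=62, FP=9+10+20=39 → 62/101 = 0.6139
Macro-precision = mean = (0.5179 + 0.5068 + 0.6500 + 0.6139) / 4 = 0.572

0.572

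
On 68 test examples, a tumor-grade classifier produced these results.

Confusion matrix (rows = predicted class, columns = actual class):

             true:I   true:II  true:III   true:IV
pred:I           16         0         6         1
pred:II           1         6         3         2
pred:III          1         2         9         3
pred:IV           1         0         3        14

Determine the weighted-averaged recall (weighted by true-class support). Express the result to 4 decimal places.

0.6618

Per-class recall (TP/(TP+FN)):
  I: TP=16, FN=1+1+1=3 → 16/19 = 0.84211
  II: TP=6, FN=0+2+0=2 → 6/8 = 0.75000
  III: TP=9, FN=6+3+3=12 → 9/21 = 0.42857
  IV: TP=14, FN=1+2+3=6 → 14/20 = 0.70000
Weighted-recall = Σ (supportᵢ/N)·recallᵢ with N=68: (19/68)·0.84211 + (8/68)·0.75000 + (21/68)·0.42857 + (20/68)·0.70000 = 0.6618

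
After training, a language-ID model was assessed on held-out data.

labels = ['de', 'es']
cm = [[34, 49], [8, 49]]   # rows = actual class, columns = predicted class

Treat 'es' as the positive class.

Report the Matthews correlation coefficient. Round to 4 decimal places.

MCC = (TP·TN − FP·FN) / √((TP+FP)(TP+FN)(TN+FP)(TN+FN))
Numerator = 49·34 − 49·8 = 1274
Denominator = √(98·57·83·42) = √19472796 = 4412.7991
MCC = 1274 / 4412.7991 = 0.2887

0.2887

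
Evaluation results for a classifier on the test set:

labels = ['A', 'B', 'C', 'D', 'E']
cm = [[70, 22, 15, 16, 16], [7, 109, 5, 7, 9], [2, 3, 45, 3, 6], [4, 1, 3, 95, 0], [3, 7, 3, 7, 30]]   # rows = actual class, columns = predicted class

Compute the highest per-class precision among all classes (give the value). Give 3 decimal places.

Per-class precision (TP/(TP+FP)):
  A: TP=70, FP=7+2+4+3=16 → 70/86 = 0.8140
  B: TP=109, FP=22+3+1+7=33 → 109/142 = 0.7676
  C: TP=45, FP=15+5+3+3=26 → 45/71 = 0.6338
  D: TP=95, FP=16+7+3+7=33 → 95/128 = 0.7422
  E: TP=30, FP=16+9+6+0=31 → 30/61 = 0.4918
Highest is class 'A' with precision = 0.814.

0.814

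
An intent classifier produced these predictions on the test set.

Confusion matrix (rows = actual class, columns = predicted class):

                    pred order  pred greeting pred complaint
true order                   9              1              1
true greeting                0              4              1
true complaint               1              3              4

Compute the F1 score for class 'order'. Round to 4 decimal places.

0.8571

One-vs-rest for 'order': TP = diagonal; FP = other classes predicted 'order'; FN = 'order' predicted as other.
F1 score = 2·TP/(2·TP+FP+FN).
order: TP=9, FP=0+1=1, FN=1+1=2 → 18/21 = 0.85714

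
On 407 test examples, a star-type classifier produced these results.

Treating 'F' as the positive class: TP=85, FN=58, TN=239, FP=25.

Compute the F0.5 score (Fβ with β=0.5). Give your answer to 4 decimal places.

Fβ = (1+β²)·TP / ((1+β²)·TP + β²·FN + FP), with β²=1/4
= 1.25·85 / (1.25·85 + 0.25·58 + 25) = 0.7290

0.7290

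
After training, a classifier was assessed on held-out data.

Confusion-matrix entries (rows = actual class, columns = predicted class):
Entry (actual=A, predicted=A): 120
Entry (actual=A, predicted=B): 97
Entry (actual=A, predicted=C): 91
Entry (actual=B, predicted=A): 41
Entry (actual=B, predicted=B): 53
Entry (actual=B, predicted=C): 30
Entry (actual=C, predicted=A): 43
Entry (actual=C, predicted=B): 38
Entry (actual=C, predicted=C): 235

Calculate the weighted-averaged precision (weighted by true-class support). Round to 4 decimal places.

0.5678

Per-class precision (TP/(TP+FP)):
  A: TP=120, FP=41+43=84 → 120/204 = 0.58824
  B: TP=53, FP=97+38=135 → 53/188 = 0.28191
  C: TP=235, FP=91+30=121 → 235/356 = 0.66011
Weighted-precision = Σ (supportᵢ/N)·precisionᵢ with N=748: (308/748)·0.58824 + (124/748)·0.28191 + (316/748)·0.66011 = 0.5678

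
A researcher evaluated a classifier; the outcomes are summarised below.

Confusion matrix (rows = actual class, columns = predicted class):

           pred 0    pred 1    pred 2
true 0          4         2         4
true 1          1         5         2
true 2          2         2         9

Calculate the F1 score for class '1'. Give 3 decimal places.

One-vs-rest for '1': TP = diagonal; FP = other classes predicted '1'; FN = '1' predicted as other.
F1 score = 2·TP/(2·TP+FP+FN).
1: TP=5, FP=2+2=4, FN=1+2=3 → 10/17 = 0.5882

0.588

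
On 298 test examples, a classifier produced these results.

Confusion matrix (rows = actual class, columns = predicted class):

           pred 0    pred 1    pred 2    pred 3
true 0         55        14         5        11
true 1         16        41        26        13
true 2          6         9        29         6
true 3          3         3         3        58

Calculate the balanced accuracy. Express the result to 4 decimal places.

Balanced accuracy = mean of per-class recall.
  0: recall = 55/85 = 0.64706
  1: recall = 41/96 = 0.42708
  2: recall = 29/50 = 0.58000
  3: recall = 58/67 = 0.86567
Mean = (0.64706 + 0.42708 + 0.58000 + 0.86567) / 4 = 0.6300

0.6300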